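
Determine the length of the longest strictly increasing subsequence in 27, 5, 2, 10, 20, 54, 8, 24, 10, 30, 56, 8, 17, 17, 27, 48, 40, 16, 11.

One longest increasing subsequence is 5, 10, 20, 24, 30, 56 (positions 2,4,5,8,10,11), of length 6; no longer one exists.

6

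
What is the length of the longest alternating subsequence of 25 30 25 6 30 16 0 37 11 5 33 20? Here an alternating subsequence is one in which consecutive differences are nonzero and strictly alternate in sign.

A longest alternating subsequence is 25, 30, 25, 30, 16, 37, 11, 33, 20 (positions 1,2,3,5,6,8,9,11,12); its 8 consecutive differences strictly alternate in sign, and length 9 is optimal.

9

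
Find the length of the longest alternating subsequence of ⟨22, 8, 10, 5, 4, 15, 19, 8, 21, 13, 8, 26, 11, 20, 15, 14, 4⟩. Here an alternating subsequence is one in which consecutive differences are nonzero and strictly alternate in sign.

12

Track the best alternating length ending on an up-step vs a down-step at each position: up/down = 1/1, 1/2, 3/2, 1/4, 1/4, 5/2, 5/2, 5/6, 7/2, 7/8, 5/8, 9/1, 9/10, 11/10, 11/12, 11/12, 1/12.
The maximum over both is 12; one such subsequence is 22, 8, 10, 5, 15, 8, 21, 13, 26, 11, 20, 15.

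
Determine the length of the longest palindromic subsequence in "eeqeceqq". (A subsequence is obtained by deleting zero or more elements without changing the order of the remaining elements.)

5

Using dp[i][j] = 2 + dp[i+1][j−1] if the ends match, else max(dp[i+1][j], dp[i][j−1]):
dp[1][8] = 5. A witness is qeceq at positions 3,4,5,6,8.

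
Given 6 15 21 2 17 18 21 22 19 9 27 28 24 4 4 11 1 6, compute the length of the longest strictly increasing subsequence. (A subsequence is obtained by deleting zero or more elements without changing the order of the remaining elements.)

8

One longest increasing subsequence is 6, 15, 17, 18, 21, 22, 27, 28 (positions 1,2,5,6,7,8,11,12), of length 8; no longer one exists.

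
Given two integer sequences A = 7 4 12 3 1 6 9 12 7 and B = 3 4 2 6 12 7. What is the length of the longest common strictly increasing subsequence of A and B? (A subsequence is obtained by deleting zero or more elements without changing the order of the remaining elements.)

A longest common strictly increasing subsequence is 3, 6, 12 (length 3); it appears in order in both A and B, and no longer such subsequence exists.

3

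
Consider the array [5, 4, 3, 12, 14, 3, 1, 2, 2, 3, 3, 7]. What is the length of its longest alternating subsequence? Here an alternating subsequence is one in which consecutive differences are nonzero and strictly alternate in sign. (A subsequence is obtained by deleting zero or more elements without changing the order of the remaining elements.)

5

Track the best alternating length ending on an up-step vs a down-step at each position: up/down = 1/1, 1/2, 1/2, 3/1, 3/1, 1/4, 1/4, 5/4, 5/4, 5/4, 5/4, 5/4.
The maximum over both is 5; one such subsequence is 5, 4, 12, 1, 2.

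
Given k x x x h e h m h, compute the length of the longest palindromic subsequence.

One longest palindromic subsequence is hmh (positions 5,8,9); it reads the same forward and backward, and the interval DP gives dp[1][9] = 3.

3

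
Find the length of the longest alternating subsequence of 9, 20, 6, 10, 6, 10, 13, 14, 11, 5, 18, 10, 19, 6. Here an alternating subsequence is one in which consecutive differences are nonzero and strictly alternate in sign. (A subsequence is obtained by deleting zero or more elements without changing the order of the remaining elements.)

11

Track the best alternating length ending on an up-step vs a down-step at each position: up/down = 1/1, 2/1, 1/3, 4/3, 1/5, 6/3, 6/3, 6/3, 6/7, 1/7, 8/3, 8/9, 10/3, 8/11.
The maximum over both is 11; one such subsequence is 9, 20, 6, 10, 6, 13, 11, 18, 10, 19, 6.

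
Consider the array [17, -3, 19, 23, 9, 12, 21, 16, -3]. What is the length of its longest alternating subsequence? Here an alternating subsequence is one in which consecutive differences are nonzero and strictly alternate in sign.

6

A longest alternating subsequence is 17, -3, 19, 9, 21, 16 (positions 1,2,3,5,7,8); its 5 consecutive differences strictly alternate in sign, and length 6 is optimal.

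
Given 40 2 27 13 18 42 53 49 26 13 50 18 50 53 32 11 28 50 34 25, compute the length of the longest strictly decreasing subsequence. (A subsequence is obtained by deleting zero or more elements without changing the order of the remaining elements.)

5

Let dp[i] be the longest decreasing subsequence ending at position i. Then dp = [1, 2, 2, 3, 3, 1, 1, 2, 3, 4, 2, 4, 2, 1, 3, 5, 4, 2, 3, 5].
The maximum is 5; one witness is 40, 27, 18, 13, 11 at positions 1,3,5,10,16.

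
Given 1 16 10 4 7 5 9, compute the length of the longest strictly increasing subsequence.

4

Let dp[i] be the longest increasing subsequence ending at position i. Then dp = [1, 2, 2, 2, 3, 3, 4].
The maximum is 4; one witness is 1, 4, 7, 9 at positions 1,4,5,7.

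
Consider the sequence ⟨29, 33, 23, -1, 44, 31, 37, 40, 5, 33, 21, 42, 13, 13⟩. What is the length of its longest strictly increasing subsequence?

Let dp[i] be the longest increasing subsequence ending at position i. Then dp = [1, 2, 1, 1, 3, 2, 3, 4, 2, 3, 3, 5, 3, 3].
The maximum is 5; one witness is 29, 33, 37, 40, 42 at positions 1,2,7,8,12.

5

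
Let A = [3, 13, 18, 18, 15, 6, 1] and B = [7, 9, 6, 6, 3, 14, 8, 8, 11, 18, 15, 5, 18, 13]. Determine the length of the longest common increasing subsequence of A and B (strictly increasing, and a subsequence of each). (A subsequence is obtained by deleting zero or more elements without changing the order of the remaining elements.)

2

A longest common strictly increasing subsequence is 3, 18 (length 2); it appears in order in both A and B, and no longer such subsequence exists.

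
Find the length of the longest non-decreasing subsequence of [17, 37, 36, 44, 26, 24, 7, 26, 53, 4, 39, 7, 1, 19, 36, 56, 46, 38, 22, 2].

Let dp[i] be the longest non-decreasing subsequence ending at position i. Then dp = [1, 2, 2, 3, 2, 2, 1, 3, 4, 1, 4, 2, 1, 3, 4, 5, 5, 5, 4, 2].
The maximum is 5; one witness is 17, 37, 44, 53, 56 at positions 1,2,4,9,16.

5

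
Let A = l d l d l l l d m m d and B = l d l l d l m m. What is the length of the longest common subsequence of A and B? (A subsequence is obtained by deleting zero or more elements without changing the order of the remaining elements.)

7

A longest common subsequence is ldldlmm (length 7); the LCS DP confirms no longer common subsequence exists.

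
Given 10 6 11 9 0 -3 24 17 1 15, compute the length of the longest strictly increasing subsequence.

Scanning left to right, the best length ending at each element is: 10→1, 6→1, 11→2, 9→2, 0→1, -3→1, 24→3, 17→3, 1→2, 15→3.
So the longest increasing subsequence has length 3, e.g. 10, 11, 24.

3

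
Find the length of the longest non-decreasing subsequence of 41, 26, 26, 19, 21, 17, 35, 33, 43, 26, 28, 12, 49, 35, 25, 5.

One longest non-decreasing subsequence is 26, 26, 35, 43, 49 (positions 2,3,7,9,13), of length 5; no longer one exists.

5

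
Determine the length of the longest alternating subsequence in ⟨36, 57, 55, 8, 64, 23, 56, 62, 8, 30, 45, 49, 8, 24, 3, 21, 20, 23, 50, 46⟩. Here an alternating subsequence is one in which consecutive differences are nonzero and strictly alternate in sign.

Track the best alternating length ending on an up-step vs a down-step at each position: up/down = 1/1, 2/1, 2/3, 1/3, 4/1, 4/5, 6/5, 6/5, 1/7, 8/7, 8/7, 8/7, 1/9, 10/9, 1/11, 12/11, 12/13, 14/11, 14/7, 14/15.
The maximum over both is 15; one such subsequence is 36, 57, 55, 64, 23, 56, 8, 30, 8, 24, 3, 21, 20, 50, 46.

15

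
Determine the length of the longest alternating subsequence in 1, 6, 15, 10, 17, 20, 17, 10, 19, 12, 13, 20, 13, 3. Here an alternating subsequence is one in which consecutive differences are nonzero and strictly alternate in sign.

9

A longest alternating subsequence is 1, 15, 10, 20, 17, 19, 12, 20, 13 (positions 1,3,4,6,7,9,10,12,13); its 8 consecutive differences strictly alternate in sign, and length 9 is optimal.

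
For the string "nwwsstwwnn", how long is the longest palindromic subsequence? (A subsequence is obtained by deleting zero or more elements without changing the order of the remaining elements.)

8

Using dp[i][j] = 2 + dp[i+1][j−1] if the ends match, else max(dp[i+1][j], dp[i][j−1]):
dp[1][10] = 8. A witness is nwwsswwn at positions 1,2,3,4,5,7,8,10.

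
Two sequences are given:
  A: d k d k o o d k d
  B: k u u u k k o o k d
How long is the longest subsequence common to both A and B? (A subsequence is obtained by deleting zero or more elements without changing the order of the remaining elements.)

Backtracking the LCS table gives one alignment: k (A2,B5) → k (A4,B6) → o (A5,B7) → o (A6,B8) → k (A8,B9) → d (A9,B10).
So the longest common subsequence has length 6.

6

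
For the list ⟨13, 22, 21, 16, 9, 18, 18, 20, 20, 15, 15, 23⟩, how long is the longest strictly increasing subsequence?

Let dp[i] be the longest increasing subsequence ending at position i. Then dp = [1, 2, 2, 2, 1, 3, 3, 4, 4, 2, 2, 5].
The maximum is 5; one witness is 13, 16, 18, 20, 23 at positions 1,4,6,8,12.

5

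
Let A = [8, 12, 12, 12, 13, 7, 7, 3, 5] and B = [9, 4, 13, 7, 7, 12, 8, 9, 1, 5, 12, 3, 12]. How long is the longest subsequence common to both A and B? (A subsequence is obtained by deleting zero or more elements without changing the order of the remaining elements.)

4

Backtracking the LCS table gives one alignment: 13 (A5,B3) → 7 (A6,B4) → 7 (A7,B5) → 3 (A8,B12).
So the longest common subsequence has length 4.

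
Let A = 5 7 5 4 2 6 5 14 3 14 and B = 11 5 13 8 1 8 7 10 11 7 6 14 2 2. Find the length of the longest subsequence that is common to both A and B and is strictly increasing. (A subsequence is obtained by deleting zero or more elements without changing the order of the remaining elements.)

3

A longest common strictly increasing subsequence is 5, 7, 14 (length 3); it appears in order in both A and B, and no longer such subsequence exists.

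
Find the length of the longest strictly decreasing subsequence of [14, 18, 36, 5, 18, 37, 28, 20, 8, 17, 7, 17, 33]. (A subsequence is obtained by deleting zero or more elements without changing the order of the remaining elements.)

5

Let dp[i] be the longest decreasing subsequence ending at position i. Then dp = [1, 1, 1, 2, 2, 1, 2, 3, 4, 4, 5, 4, 2].
The maximum is 5; one witness is 36, 28, 20, 8, 7 at positions 3,7,8,9,11.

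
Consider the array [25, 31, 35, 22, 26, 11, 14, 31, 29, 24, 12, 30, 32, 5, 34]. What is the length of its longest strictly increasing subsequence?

6

Let dp[i] be the longest increasing subsequence ending at position i. Then dp = [1, 2, 3, 1, 2, 1, 2, 3, 3, 3, 2, 4, 5, 1, 6].
The maximum is 6; one witness is 25, 26, 29, 30, 32, 34 at positions 1,5,9,12,13,15.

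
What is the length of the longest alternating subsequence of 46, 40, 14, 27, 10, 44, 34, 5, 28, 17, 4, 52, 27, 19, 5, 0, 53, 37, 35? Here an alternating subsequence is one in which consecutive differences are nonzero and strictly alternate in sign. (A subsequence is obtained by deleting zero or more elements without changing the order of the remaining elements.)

Track the best alternating length ending on an up-step vs a down-step at each position: up/down = 1/1, 1/2, 1/2, 3/2, 1/4, 5/2, 5/6, 1/6, 7/6, 7/8, 1/8, 9/1, 9/10, 9/10, 9/10, 1/10, 11/1, 11/12, 11/12.
The maximum over both is 12; one such subsequence is 46, 14, 27, 10, 44, 5, 28, 17, 52, 27, 53, 37.

12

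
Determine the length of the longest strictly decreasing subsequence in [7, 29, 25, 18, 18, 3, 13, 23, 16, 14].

5

Let dp[i] be the longest decreasing subsequence ending at position i. Then dp = [1, 1, 2, 3, 3, 4, 4, 3, 4, 5].
The maximum is 5; one witness is 29, 25, 18, 16, 14 at positions 2,3,4,9,10.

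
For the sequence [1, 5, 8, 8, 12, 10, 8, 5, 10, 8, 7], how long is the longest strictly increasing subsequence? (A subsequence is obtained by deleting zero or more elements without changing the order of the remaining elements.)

Let dp[i] be the longest increasing subsequence ending at position i. Then dp = [1, 2, 3, 3, 4, 4, 3, 2, 4, 3, 3].
The maximum is 4; one witness is 1, 5, 8, 12 at positions 1,2,3,5.

4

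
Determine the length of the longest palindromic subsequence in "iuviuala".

One longest palindromic subsequence is ala (positions 6,7,8); it reads the same forward and backward, and the interval DP gives dp[1][8] = 3.

3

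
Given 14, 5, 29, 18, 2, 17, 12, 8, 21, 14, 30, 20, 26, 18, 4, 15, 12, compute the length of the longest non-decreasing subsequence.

One longest non-decreasing subsequence is 5, 12, 14, 20, 26 (positions 2,7,10,12,13), of length 5; no longer one exists.

5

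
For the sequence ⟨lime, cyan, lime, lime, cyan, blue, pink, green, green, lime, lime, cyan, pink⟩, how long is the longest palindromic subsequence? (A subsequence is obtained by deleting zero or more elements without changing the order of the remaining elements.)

8

One longest palindromic subsequence is cyan lime lime green green lime lime cyan (positions 2,3,4,8,9,10,11,12); it reads the same forward and backward, and the interval DP gives dp[1][13] = 8.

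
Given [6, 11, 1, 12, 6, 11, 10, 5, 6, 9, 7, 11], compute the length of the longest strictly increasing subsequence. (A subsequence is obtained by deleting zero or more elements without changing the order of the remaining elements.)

One longest increasing subsequence is 1, 5, 6, 9, 11 (positions 3,8,9,10,12), of length 5; no longer one exists.

5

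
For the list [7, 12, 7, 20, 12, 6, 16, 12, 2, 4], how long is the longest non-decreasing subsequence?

4

One longest non-decreasing subsequence is 7, 12, 12, 16 (positions 1,2,5,7), of length 4; no longer one exists.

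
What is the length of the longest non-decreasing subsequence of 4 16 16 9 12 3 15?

Scanning left to right, the best length ending at each element is: 4→1, 16→2, 16→3, 9→2, 12→3, 3→1, 15→4.
So the longest non-decreasing subsequence has length 4, e.g. 4, 9, 12, 15.

4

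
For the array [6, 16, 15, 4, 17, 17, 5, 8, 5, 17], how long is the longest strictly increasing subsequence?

4

Let dp[i] be the longest increasing subsequence ending at position i. Then dp = [1, 2, 2, 1, 3, 3, 2, 3, 2, 4].
The maximum is 4; one witness is 4, 5, 8, 17 at positions 4,7,8,10.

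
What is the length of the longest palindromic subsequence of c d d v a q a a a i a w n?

5

One longest palindromic subsequence is aaaaa (positions 5,7,8,9,11); it reads the same forward and backward, and the interval DP gives dp[1][13] = 5.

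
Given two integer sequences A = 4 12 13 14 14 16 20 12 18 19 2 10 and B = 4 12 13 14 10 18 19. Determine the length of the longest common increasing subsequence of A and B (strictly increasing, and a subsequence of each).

A longest common strictly increasing subsequence is 4, 12, 13, 14, 18, 19 (length 6); it appears in order in both A and B, and no longer such subsequence exists.

6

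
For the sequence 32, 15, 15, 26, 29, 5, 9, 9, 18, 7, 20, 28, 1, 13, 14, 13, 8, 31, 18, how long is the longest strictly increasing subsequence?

Scanning left to right, the best length ending at each element is: 32→1, 15→1, 15→1, 26→2, 29→3, 5→1, 9→2, 9→2, 18→3, 7→2, 20→4, 28→5, 1→1, 13→3, 14→4, 13→3, 8→3, 31→6, 18→5.
So the longest increasing subsequence has length 6, e.g. 5, 9, 18, 20, 28, 31.

6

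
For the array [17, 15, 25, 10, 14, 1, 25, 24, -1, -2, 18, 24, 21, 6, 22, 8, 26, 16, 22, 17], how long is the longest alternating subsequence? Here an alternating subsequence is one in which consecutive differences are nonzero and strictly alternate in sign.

16

Track the best alternating length ending on an up-step vs a down-step at each position: up/down = 1/1, 1/2, 3/1, 1/4, 5/4, 1/6, 7/1, 7/8, 1/8, 1/8, 9/8, 9/8, 9/10, 9/10, 11/10, 11/12, 13/1, 13/14, 15/14, 15/16.
The maximum over both is 16; one such subsequence is 17, 15, 25, 10, 14, 1, 25, -1, 24, 21, 22, 8, 26, 16, 22, 17.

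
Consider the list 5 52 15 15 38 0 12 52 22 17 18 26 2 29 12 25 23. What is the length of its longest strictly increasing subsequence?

6

One longest increasing subsequence is 5, 15, 17, 18, 26, 29 (positions 1,3,10,11,12,14), of length 6; no longer one exists.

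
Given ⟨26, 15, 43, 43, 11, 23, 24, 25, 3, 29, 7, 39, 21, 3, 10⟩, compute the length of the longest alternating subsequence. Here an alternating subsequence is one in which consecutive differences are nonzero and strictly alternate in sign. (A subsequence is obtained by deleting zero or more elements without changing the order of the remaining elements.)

A longest alternating subsequence is 26, 15, 43, 11, 23, 3, 29, 7, 39, 3, 10 (positions 1,2,3,5,6,9,10,11,12,14,15); its 10 consecutive differences strictly alternate in sign, and length 11 is optimal.

11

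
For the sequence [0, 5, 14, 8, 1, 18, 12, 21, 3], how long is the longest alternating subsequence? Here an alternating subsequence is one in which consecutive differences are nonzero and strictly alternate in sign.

Track the best alternating length ending on an up-step vs a down-step at each position: up/down = 1/1, 2/1, 2/1, 2/3, 2/3, 4/1, 4/5, 6/1, 4/7.
The maximum over both is 7; one such subsequence is 0, 14, 8, 18, 12, 21, 3.

7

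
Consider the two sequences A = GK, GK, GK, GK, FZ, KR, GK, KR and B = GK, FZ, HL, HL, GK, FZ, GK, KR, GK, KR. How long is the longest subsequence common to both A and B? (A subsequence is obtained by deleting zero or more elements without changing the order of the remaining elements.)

Backtracking the LCS table gives one alignment: GK (A1,B1) → GK (A2,B5) → GK (A4,B7) → KR (A6,B8) → GK (A7,B9) → KR (A8,B10).
So the longest common subsequence has length 6.

6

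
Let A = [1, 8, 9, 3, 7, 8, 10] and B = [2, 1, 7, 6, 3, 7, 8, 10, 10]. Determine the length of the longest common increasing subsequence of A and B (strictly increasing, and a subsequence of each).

For each value that appears in both, track the longest common increasing run ending there.
The best achievable length is 5; one witness is 1, 3, 7, 8, 10 (A-positions 1,4,5,6,7, B-positions 2,5,6,7,8).

5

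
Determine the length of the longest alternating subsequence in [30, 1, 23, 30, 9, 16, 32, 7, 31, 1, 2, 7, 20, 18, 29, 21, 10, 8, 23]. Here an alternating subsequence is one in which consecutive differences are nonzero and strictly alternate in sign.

Track the best alternating length ending on an up-step vs a down-step at each position: up/down = 1/1, 1/2, 3/2, 3/1, 3/4, 5/4, 5/1, 3/6, 7/6, 1/8, 9/8, 9/8, 9/8, 9/10, 11/8, 11/12, 9/12, 9/12, 13/12.
The maximum over both is 13; one such subsequence is 30, 1, 23, 9, 16, 7, 31, 1, 20, 18, 29, 21, 23.

13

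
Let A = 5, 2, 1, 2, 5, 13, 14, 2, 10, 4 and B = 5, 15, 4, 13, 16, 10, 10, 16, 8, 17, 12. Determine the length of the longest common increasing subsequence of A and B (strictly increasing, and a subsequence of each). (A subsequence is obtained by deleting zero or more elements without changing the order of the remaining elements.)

2

A longest common strictly increasing subsequence is 5, 13 (length 2); it appears in order in both A and B, and no longer such subsequence exists.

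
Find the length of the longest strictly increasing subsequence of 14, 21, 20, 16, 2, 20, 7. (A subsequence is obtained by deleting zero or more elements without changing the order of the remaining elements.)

Scanning left to right, the best length ending at each element is: 14→1, 21→2, 20→2, 16→2, 2→1, 20→3, 7→2.
So the longest increasing subsequence has length 3, e.g. 14, 16, 20.

3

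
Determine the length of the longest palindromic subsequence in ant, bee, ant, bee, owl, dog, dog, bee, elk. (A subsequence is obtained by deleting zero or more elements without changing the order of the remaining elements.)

4

Using dp[i][j] = 2 + dp[i+1][j−1] if the ends match, else max(dp[i+1][j], dp[i][j−1]):
dp[1][9] = 4. A witness is bee dog dog bee at positions 4,6,7,8.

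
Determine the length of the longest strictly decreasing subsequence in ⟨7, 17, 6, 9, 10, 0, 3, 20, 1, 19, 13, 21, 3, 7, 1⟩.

5

Scanning left to right, the best length ending at each element is: 7→1, 17→1, 6→2, 9→2, 10→2, 0→3, 3→3, 20→1, 1→4, 19→2, 13→3, 21→1, 3→4, 7→4, 1→5.
So the longest decreasing subsequence has length 5, e.g. 20, 19, 13, 3, 1.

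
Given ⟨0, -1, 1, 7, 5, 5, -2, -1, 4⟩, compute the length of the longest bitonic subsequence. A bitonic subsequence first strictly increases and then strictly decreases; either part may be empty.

5

One longest bitonic subsequence is 0, 1, 7, 5, 4 (positions 1,3,4,6,9): it rises to 7 then falls. Length 5 is optimal.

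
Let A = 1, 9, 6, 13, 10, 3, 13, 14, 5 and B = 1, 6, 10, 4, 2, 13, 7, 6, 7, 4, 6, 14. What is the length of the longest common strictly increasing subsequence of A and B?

5

For each value that appears in both, track the longest common increasing run ending there.
The best achievable length is 5; one witness is 1, 6, 10, 13, 14 (A-positions 1,3,5,7,8, B-positions 1,2,3,6,12).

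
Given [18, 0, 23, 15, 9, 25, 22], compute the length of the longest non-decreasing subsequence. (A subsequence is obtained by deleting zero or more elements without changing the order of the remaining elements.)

3

Scanning left to right, the best length ending at each element is: 18→1, 0→1, 23→2, 15→2, 9→2, 25→3, 22→3.
So the longest non-decreasing subsequence has length 3, e.g. 18, 23, 25.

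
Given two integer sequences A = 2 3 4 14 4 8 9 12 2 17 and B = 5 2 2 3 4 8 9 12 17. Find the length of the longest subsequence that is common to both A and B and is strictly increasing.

7

A longest common strictly increasing subsequence is 2, 3, 4, 8, 9, 12, 17 (length 7); it appears in order in both A and B, and no longer such subsequence exists.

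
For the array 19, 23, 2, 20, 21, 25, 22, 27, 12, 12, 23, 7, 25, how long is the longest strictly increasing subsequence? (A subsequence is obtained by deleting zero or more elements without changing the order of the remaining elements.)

6

Scanning left to right, the best length ending at each element is: 19→1, 23→2, 2→1, 20→2, 21→3, 25→4, 22→4, 27→5, 12→2, 12→2, 23→5, 7→2, 25→6.
So the longest increasing subsequence has length 6, e.g. 19, 20, 21, 22, 23, 25.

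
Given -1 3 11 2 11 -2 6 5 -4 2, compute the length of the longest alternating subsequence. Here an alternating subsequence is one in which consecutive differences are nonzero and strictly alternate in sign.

8

Track the best alternating length ending on an up-step vs a down-step at each position: up/down = 1/1, 2/1, 2/1, 2/3, 4/1, 1/5, 6/5, 6/7, 1/7, 8/7.
The maximum over both is 8; one such subsequence is -1, 3, 2, 11, -2, 6, -4, 2.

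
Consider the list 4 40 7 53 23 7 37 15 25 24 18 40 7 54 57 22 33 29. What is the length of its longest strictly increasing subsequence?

7

Let dp[i] be the longest increasing subsequence ending at position i. Then dp = [1, 2, 2, 3, 3, 2, 4, 3, 4, 4, 4, 5, 2, 6, 7, 5, 6, 6].
The maximum is 7; one witness is 4, 7, 23, 37, 40, 54, 57 at positions 1,3,5,7,12,14,15.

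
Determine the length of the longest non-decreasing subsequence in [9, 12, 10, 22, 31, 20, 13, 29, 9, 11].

One longest non-decreasing subsequence is 9, 12, 22, 31 (positions 1,2,4,5), of length 4; no longer one exists.

4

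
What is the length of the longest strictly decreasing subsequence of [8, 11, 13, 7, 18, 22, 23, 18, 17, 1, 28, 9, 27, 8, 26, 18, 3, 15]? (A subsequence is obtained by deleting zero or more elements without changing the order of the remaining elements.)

Let dp[i] be the longest decreasing subsequence ending at position i. Then dp = [1, 1, 1, 2, 1, 1, 1, 2, 3, 4, 1, 4, 2, 5, 3, 4, 6, 5].
The maximum is 6; one witness is 22, 18, 17, 9, 8, 3 at positions 6,8,9,12,14,17.

6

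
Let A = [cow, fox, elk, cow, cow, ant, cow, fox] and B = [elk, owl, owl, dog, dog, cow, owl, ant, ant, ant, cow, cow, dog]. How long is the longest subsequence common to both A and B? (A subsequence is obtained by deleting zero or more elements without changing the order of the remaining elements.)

4

Backtracking the LCS table gives one alignment: elk (A3,B1) → cow (A4,B6) → cow (A5,B11) → cow (A7,B12).
So the longest common subsequence has length 4.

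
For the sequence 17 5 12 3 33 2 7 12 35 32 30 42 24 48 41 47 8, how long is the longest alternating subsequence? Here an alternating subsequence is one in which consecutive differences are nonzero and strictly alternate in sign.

A longest alternating subsequence is 17, 5, 12, 3, 33, 2, 35, 32, 42, 24, 48, 41, 47, 8 (positions 1,2,3,4,5,6,9,10,12,13,14,15,16,17); its 13 consecutive differences strictly alternate in sign, and length 14 is optimal.

14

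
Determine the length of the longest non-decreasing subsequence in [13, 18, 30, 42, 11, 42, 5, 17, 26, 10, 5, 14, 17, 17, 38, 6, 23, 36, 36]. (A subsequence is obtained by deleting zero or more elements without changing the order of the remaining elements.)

8

Scanning left to right, the best length ending at each element is: 13→1, 18→2, 30→3, 42→4, 11→1, 42→5, 5→1, 17→2, 26→3, 10→2, 5→2, 14→3, 17→4, 17→5, 38→6, 6→3, 23→6, 36→7, 36→8.
So the longest non-decreasing subsequence has length 8, e.g. 5, 10, 14, 17, 17, 23, 36, 36.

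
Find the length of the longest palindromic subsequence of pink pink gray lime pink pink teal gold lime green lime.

5

Using dp[i][j] = 2 + dp[i+1][j−1] if the ends match, else max(dp[i+1][j], dp[i][j−1]):
dp[1][11] = 5. A witness is pink pink lime pink pink at positions 1,2,4,5,6.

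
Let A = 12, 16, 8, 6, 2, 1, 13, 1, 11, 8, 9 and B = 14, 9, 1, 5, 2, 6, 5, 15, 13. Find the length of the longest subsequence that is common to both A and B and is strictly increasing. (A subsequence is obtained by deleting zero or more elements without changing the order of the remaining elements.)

2

A longest common strictly increasing subsequence is 1, 13 (length 2); it appears in order in both A and B, and no longer such subsequence exists.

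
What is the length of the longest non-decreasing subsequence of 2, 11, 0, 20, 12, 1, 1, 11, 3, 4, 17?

6

One longest non-decreasing subsequence is 0, 1, 1, 3, 4, 17 (positions 3,6,7,9,10,11), of length 6; no longer one exists.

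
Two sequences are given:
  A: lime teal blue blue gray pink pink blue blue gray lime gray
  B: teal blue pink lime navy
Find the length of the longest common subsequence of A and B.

Backtracking the LCS table gives one alignment: teal (A2,B1) → blue (A4,B2) → pink (A7,B3) → lime (A11,B4).
So the longest common subsequence has length 4.

4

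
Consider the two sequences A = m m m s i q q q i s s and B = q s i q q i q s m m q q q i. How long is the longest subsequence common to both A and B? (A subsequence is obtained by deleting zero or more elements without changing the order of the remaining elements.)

A longest common subsequence is mmqqqi (length 6); the LCS DP confirms no longer common subsequence exists.

6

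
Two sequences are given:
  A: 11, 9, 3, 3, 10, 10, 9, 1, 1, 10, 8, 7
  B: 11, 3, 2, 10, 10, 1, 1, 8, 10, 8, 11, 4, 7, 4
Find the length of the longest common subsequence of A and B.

9

A longest common subsequence is 11, 3, 10, 10, 1, 1, 10, 8, 7 (length 9); the LCS DP confirms no longer common subsequence exists.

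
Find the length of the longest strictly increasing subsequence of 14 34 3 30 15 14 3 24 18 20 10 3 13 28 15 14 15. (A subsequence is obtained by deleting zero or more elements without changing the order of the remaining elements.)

5

Let dp[i] be the longest increasing subsequence ending at position i. Then dp = [1, 2, 1, 2, 2, 2, 1, 3, 3, 4, 2, 1, 3, 5, 4, 4, 5].
The maximum is 5; one witness is 14, 15, 18, 20, 28 at positions 1,5,9,10,14.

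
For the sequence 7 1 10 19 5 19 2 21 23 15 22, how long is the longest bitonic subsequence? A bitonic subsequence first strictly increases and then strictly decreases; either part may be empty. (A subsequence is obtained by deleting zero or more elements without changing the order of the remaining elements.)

One longest bitonic subsequence is 7, 10, 19, 21, 23, 22 (positions 1,3,4,8,9,11): it rises to 23 then falls. Length 6 is optimal.

6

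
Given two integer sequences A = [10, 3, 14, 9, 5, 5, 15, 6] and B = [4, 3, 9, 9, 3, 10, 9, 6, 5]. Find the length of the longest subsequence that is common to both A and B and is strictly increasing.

2

A longest common strictly increasing subsequence is 3, 9 (length 2); it appears in order in both A and B, and no longer such subsequence exists.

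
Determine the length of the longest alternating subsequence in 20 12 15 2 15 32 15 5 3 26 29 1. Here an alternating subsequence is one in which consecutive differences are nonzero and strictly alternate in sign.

Track the best alternating length ending on an up-step vs a down-step at each position: up/down = 1/1, 1/2, 3/2, 1/4, 5/2, 5/1, 5/6, 5/6, 5/6, 7/6, 7/6, 1/8.
The maximum over both is 8; one such subsequence is 20, 12, 15, 2, 32, 15, 26, 1.

8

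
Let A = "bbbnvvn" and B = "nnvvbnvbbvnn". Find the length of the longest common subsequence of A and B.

5

Backtracking the LCS table gives one alignment: b (A1,B5) → b (A2,B8) → b (A3,B9) → n (A4,B11) → n (A7,B12).
So the longest common subsequence has length 5.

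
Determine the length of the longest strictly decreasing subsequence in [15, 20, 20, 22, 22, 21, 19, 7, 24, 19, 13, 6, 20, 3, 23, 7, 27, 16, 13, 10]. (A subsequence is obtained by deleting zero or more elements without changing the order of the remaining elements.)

Scanning left to right, the best length ending at each element is: 15→1, 20→1, 20→1, 22→1, 22→1, 21→2, 19→3, 7→4, 24→1, 19→3, 13→4, 6→5, 20→3, 3→6, 23→2, 7→5, 27→1, 16→4, 13→5, 10→6.
So the longest decreasing subsequence has length 6, e.g. 22, 21, 19, 7, 6, 3.

6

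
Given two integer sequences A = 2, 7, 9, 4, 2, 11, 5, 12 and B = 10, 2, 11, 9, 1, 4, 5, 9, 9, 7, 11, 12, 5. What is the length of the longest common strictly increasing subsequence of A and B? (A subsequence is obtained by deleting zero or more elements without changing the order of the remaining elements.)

A longest common strictly increasing subsequence is 2, 4, 5, 12 (length 4); it appears in order in both A and B, and no longer such subsequence exists.

4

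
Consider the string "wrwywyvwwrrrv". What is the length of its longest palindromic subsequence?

One longest palindromic subsequence is rwwvwwr (positions 2,3,5,7,8,9,12); it reads the same forward and backward, and the interval DP gives dp[1][13] = 7.

7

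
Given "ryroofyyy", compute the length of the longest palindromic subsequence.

4

One longest palindromic subsequence is yyyy (positions 2,7,8,9); it reads the same forward and backward, and the interval DP gives dp[1][9] = 4.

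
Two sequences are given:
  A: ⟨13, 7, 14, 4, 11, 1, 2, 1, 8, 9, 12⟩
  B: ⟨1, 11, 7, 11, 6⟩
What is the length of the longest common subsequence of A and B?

A longest common subsequence is 7, 11 (length 2); the LCS DP confirms no longer common subsequence exists.

2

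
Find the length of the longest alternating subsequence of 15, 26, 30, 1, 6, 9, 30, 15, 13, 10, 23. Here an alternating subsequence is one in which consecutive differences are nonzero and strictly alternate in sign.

6

A longest alternating subsequence is 15, 26, 1, 30, 15, 23 (positions 1,2,4,7,8,11); its 5 consecutive differences strictly alternate in sign, and length 6 is optimal.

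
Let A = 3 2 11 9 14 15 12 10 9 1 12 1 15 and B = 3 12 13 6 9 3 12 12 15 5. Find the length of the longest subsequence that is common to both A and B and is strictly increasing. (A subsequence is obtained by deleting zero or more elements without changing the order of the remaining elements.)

4

For each value that appears in both, track the longest common increasing run ending there.
The best achievable length is 4; one witness is 3, 9, 12, 15 (A-positions 1,4,7,13, B-positions 1,5,7,9).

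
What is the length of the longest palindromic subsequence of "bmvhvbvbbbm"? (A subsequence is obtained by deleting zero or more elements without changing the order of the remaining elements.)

6

One longest palindromic subsequence is mbbbbm (positions 2,6,8,9,10,11); it reads the same forward and backward, and the interval DP gives dp[1][11] = 6.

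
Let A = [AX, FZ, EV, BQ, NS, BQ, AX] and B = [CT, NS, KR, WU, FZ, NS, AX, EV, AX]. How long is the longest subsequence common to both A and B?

Backtracking the LCS table gives one alignment: AX (A1,B7) → EV (A3,B8) → AX (A7,B9).
So the longest common subsequence has length 3.

3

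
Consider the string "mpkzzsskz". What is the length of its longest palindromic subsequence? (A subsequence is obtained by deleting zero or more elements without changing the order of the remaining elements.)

Using dp[i][j] = 2 + dp[i+1][j−1] if the ends match, else max(dp[i+1][j], dp[i][j−1]):
dp[1][9] = 4. A witness is zssz at positions 4,6,7,9.

4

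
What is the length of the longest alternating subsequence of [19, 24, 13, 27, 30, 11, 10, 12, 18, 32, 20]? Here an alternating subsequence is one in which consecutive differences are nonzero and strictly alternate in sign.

7

Track the best alternating length ending on an up-step vs a down-step at each position: up/down = 1/1, 2/1, 1/3, 4/1, 4/1, 1/5, 1/5, 6/5, 6/5, 6/1, 6/7.
The maximum over both is 7; one such subsequence is 19, 24, 13, 27, 11, 32, 20.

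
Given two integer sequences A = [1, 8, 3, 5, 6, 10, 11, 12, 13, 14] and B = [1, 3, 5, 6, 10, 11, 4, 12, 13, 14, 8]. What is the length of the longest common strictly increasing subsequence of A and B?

9

For each value that appears in both, track the longest common increasing run ending there.
The best achievable length is 9; one witness is 1, 3, 5, 6, 10, 11, 12, 13, 14 (A-positions 1,3,4,5,6,7,8,9,10, B-positions 1,2,3,4,5,6,8,9,10).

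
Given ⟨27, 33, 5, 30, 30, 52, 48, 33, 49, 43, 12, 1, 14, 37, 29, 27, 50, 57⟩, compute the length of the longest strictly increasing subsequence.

Let dp[i] be the longest increasing subsequence ending at position i. Then dp = [1, 2, 1, 2, 2, 3, 3, 3, 4, 4, 2, 1, 3, 4, 4, 4, 5, 6].
The maximum is 6; one witness is 27, 33, 48, 49, 50, 57 at positions 1,2,7,9,17,18.

6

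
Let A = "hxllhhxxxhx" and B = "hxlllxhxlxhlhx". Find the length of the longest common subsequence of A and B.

Backtracking the LCS table gives one alignment: h (A1,B1) → x (A2,B2) → l (A3,B4) → l (A4,B5) → h (A6,B7) → x (A7,B8) → x (A8,B10) → h (A10,B13) → x (A11,B14).
So the longest common subsequence has length 9.

9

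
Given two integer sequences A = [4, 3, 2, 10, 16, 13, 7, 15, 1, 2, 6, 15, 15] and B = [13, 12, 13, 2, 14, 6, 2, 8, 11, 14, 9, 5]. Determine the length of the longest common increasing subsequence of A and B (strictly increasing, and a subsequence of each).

2

A longest common strictly increasing subsequence is 2, 6 (length 2); it appears in order in both A and B, and no longer such subsequence exists.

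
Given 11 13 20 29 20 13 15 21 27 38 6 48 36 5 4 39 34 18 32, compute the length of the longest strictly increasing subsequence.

One longest increasing subsequence is 11, 13, 20, 21, 27, 38, 48 (positions 1,2,3,8,9,10,12), of length 7; no longer one exists.

7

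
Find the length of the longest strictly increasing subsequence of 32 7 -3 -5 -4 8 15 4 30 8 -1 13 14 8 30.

7

Let dp[i] be the longest increasing subsequence ending at position i. Then dp = [1, 1, 1, 1, 2, 3, 4, 3, 5, 4, 3, 5, 6, 4, 7].
The maximum is 7; one witness is -5, -4, 4, 8, 13, 14, 30 at positions 4,5,8,10,12,13,15.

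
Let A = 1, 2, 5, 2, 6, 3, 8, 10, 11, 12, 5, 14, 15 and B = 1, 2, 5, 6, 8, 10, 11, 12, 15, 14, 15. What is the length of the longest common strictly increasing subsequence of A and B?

For each value that appears in both, track the longest common increasing run ending there.
The best achievable length is 10; one witness is 1, 2, 5, 6, 8, 10, 11, 12, 14, 15 (A-positions 1,2,3,5,7,8,9,10,12,13, B-positions 1,2,3,4,5,6,7,8,10,11).

10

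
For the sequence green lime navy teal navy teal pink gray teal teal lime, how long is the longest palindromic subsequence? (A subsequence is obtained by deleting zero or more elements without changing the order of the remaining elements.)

One longest palindromic subsequence is lime teal teal gray teal teal lime (positions 2,4,6,8,9,10,11); it reads the same forward and backward, and the interval DP gives dp[1][11] = 7.

7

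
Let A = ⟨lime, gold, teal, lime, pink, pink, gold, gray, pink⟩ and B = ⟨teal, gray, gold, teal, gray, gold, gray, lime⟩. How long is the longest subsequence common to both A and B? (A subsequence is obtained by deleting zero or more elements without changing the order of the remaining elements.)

Backtracking the LCS table gives one alignment: gold (A2,B3) → teal (A3,B4) → gold (A7,B6) → gray (A8,B7).
So the longest common subsequence has length 4.

4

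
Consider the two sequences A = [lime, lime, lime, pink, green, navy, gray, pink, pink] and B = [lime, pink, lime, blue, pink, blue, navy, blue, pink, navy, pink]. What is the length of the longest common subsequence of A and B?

6

A longest common subsequence is lime, lime, pink, navy, pink, pink (length 6); the LCS DP confirms no longer common subsequence exists.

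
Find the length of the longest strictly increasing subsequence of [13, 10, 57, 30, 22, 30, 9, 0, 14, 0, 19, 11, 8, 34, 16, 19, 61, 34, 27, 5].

Let dp[i] be the longest increasing subsequence ending at position i. Then dp = [1, 1, 2, 2, 2, 3, 1, 1, 2, 1, 3, 2, 2, 4, 3, 4, 5, 5, 5, 2].
The maximum is 5; one witness is 13, 22, 30, 34, 61 at positions 1,5,6,14,17.

5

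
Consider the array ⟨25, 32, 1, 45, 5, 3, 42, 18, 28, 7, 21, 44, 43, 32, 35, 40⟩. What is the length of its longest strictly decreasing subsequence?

Scanning left to right, the best length ending at each element is: 25→1, 32→1, 1→2, 45→1, 5→2, 3→3, 42→2, 18→3, 28→3, 7→4, 21→4, 44→2, 43→3, 32→4, 35→4, 40→4.
So the longest decreasing subsequence has length 4, e.g. 45, 42, 18, 7.

4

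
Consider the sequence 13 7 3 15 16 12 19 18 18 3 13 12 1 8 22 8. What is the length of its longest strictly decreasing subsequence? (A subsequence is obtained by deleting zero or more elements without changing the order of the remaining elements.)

Scanning left to right, the best length ending at each element is: 13→1, 7→2, 3→3, 15→1, 16→1, 12→2, 19→1, 18→2, 18→2, 3→3, 13→3, 12→4, 1→5, 8→5, 22→1, 8→5.
So the longest decreasing subsequence has length 5, e.g. 19, 18, 13, 12, 1.

5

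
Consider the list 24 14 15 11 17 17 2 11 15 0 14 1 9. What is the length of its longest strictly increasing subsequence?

Let dp[i] be the longest increasing subsequence ending at position i. Then dp = [1, 1, 2, 1, 3, 3, 1, 2, 3, 1, 3, 2, 3].
The maximum is 3; one witness is 14, 15, 17 at positions 2,3,5.

3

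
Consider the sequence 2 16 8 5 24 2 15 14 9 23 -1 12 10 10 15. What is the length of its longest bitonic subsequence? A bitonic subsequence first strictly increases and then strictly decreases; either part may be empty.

One longest bitonic subsequence is 2, 16, 24, 15, 14, 12, 10 (positions 1,2,5,7,8,12,14): it rises to 24 then falls. Length 7 is optimal.

7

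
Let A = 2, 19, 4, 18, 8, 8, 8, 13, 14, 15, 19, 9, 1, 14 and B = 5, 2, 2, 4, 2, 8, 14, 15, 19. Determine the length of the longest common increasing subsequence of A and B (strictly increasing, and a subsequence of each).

For each value that appears in both, track the longest common increasing run ending there.
The best achievable length is 6; one witness is 2, 4, 8, 14, 15, 19 (A-positions 1,3,5,9,10,11, B-positions 2,4,6,7,8,9).

6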